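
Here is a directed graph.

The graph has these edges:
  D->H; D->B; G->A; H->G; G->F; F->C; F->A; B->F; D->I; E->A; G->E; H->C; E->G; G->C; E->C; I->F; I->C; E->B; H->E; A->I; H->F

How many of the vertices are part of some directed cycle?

5

A vertex is on a directed cycle iff it belongs to a strongly connected component of size ≥ 2 (or has a self-loop).
The vertices on cycles are {A, E, F, G, I} — 5 in total.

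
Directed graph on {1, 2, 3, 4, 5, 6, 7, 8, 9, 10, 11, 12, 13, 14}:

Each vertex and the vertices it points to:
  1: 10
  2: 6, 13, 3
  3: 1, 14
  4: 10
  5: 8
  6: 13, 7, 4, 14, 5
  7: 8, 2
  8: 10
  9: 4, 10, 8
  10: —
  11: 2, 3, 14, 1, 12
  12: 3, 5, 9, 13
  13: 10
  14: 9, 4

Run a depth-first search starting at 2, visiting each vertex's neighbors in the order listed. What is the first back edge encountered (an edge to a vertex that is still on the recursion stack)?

7→2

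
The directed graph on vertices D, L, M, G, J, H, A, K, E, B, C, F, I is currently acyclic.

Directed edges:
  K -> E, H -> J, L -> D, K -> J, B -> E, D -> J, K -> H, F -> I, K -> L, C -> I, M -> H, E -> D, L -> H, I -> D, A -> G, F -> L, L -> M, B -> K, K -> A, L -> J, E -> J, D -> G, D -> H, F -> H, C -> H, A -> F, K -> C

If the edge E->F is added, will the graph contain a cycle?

No

Adding E→F creates a cycle iff F can already reach E.
Explore from F: no path reaches E. The graph stays acyclic.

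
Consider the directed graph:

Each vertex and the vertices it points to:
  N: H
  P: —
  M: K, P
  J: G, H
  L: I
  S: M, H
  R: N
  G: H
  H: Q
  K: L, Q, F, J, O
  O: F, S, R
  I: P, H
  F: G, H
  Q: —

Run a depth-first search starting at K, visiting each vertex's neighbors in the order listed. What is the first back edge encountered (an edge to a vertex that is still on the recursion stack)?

DFS from K (visiting each vertex's neighbors in the order listed); mark gray on enter, black on exit:
K gray
  L gray
    I gray
      P gray
      P black
      H gray
        Q gray
        Q black
      H black
    I black
  L black
  K→Q: Q black — skip
  F gray
    G gray
      G→H: H black — skip
    G black
    F→H: H black — skip
  F black
  J gray
    J→G: G black — skip
    J→H: H black — skip
  J black
  O gray
    O→F: F black — skip
    S gray
      M gray
        M→K: K is gray → back edge
First back edge: M → K.

M->K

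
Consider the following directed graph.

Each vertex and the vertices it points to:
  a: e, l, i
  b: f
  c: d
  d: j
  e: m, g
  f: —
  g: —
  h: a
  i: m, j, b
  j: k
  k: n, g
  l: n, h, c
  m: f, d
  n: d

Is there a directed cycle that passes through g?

No

g lies on a cycle iff there is a path from g back to itself.
Exploring from g, it never reaches itself; equivalently, its strongly connected component is a singleton.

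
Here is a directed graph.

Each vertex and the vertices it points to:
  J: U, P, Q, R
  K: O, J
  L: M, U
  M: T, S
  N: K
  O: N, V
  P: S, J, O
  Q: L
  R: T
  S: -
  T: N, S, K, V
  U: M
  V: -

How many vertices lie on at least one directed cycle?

A vertex is on a directed cycle iff it belongs to a strongly connected component of size ≥ 2 (or has a self-loop).
The vertices on cycles are {J, K, L, M, N, O, P, Q, R, T, U} — 11 in total.

11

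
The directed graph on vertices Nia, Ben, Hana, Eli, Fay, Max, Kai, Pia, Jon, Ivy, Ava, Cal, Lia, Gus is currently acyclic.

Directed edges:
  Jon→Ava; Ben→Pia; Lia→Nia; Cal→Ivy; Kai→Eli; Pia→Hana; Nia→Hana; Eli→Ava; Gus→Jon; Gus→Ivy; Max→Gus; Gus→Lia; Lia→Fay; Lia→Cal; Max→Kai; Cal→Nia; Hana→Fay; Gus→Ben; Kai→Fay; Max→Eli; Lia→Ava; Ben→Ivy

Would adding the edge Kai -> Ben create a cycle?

Adding Kai→Ben creates a cycle iff Ben can already reach Kai.
Explore from Ben: no path reaches Kai. The graph stays acyclic.

No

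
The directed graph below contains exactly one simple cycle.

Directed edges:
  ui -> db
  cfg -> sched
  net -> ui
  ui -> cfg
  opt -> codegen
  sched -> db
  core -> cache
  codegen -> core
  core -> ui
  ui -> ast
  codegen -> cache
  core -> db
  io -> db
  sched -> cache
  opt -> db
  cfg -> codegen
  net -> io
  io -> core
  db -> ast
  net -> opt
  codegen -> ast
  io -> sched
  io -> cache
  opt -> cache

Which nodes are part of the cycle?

ui, cfg, core, codegen

DFS with gray/black marking from ui:
ui gray
  cfg gray
    codegen gray
      core gray
        core→ui: ui is gray → back edge
Back edge closes the cycle ui → cfg → codegen → core → ui; its vertices are {ui, cfg, core, codegen}.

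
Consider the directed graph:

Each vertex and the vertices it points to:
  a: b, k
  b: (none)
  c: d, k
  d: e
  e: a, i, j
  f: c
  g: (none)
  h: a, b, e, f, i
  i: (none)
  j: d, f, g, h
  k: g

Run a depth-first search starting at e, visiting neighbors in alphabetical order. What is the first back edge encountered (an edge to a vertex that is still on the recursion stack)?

DFS from e (visiting neighbors in alphabetical order); mark gray on enter, black on exit:
e gray
  a gray
    b gray
    b black
    k gray
      g gray
      g black
    k black
  a black
  i gray
  i black
  j gray
    d gray
      d→e: e is gray → back edge
First back edge: d → e.

d->e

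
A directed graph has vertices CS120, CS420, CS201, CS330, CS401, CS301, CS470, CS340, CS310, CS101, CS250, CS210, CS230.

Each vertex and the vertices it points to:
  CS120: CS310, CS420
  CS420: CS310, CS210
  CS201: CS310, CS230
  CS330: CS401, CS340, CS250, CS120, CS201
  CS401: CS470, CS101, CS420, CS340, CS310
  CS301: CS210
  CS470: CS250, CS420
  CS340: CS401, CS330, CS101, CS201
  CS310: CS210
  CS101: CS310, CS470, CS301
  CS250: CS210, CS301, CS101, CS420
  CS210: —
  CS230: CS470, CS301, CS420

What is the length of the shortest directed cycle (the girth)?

For each vertex v, BFS finds the shortest path from v back to v.
The shortest such closed walk is CS340 → CS401 → CS340, length 2.

2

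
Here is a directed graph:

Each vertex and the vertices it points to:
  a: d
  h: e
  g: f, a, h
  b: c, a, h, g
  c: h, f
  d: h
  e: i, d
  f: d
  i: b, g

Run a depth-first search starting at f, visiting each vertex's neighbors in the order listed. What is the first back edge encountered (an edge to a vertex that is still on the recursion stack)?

c->h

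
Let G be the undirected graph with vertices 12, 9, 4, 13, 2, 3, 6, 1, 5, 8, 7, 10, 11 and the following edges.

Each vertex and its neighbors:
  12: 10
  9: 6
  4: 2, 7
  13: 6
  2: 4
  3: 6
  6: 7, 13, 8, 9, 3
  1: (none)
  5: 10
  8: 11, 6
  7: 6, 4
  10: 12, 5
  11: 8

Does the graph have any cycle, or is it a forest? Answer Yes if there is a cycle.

No

DFS, tracking each vertex's parent; an edge to a visited non-parent vertex closes a cycle.
Start from 3:
visit 3 (parent –)
  visit 6 (parent 3)
    visit 7 (parent 6)
      7–6: parent, skip
      visit 4 (parent 7)
        visit 2 (parent 4)
          2–4: parent, skip
        4–7: parent, skip
    visit 13 (parent 6)
      13–6: parent, skip
    visit 8 (parent 6)
      visit 11 (parent 8)
        11–8: parent, skip
      8–6: parent, skip
    visit 9 (parent 6)
      9–6: parent, skip
    6–3: parent, skip
visit 12 (parent –)
  visit 10 (parent 12)
    10–12: parent, skip
    visit 5 (parent 10)
      5–10: parent, skip
visit 1 (parent –)
No non-parent visited neighbor found — the graph is a forest.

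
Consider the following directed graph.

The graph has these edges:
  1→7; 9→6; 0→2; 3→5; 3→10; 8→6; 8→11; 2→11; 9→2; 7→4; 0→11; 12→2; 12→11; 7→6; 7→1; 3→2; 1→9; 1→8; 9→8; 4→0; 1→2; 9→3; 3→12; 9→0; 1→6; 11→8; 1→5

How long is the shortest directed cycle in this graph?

2

For each vertex v, BFS finds the shortest path from v back to v.
The shortest such closed walk is 7 → 1 → 7, length 2.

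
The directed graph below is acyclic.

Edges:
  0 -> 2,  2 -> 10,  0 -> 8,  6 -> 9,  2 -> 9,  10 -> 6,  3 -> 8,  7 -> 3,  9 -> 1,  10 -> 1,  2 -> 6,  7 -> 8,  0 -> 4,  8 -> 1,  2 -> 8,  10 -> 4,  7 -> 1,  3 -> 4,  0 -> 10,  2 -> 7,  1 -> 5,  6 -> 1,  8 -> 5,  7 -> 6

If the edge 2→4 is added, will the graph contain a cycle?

No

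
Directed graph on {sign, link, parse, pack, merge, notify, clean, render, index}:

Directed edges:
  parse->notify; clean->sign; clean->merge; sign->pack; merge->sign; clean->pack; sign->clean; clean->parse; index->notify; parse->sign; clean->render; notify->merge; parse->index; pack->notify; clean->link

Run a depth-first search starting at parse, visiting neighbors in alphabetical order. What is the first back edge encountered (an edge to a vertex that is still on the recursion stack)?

clean->merge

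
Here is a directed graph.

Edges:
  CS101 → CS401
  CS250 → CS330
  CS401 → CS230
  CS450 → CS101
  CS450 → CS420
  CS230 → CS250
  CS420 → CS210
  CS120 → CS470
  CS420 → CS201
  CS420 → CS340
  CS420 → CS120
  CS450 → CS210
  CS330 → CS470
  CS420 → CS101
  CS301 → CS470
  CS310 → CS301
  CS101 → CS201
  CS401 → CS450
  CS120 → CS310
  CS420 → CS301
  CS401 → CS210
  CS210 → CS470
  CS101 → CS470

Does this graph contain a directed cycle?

Yes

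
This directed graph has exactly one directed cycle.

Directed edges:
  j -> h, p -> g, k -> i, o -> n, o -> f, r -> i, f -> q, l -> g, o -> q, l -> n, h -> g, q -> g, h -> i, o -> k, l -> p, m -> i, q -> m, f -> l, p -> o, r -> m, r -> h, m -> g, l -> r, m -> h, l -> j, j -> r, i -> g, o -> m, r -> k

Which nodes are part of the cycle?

f, l, o, p

DFS with gray/black marking from l:
l gray
  p gray
    g gray
    g black
    o gray
      m gray
        m→g: g black — skip
        h gray
          h→g: g black — skip
          i gray
            i→g: g black — skip
          i black
        h black
        m→i: i black — skip
      m black
      k gray
        k→i: i black — skip
      k black
      q gray
        q→g: g black — skip
        q→m: m black — skip
      q black
      f gray
        f→l: l is gray → back edge
Back edge closes the cycle l → p → o → f → l; its vertices are {f, l, o, p}.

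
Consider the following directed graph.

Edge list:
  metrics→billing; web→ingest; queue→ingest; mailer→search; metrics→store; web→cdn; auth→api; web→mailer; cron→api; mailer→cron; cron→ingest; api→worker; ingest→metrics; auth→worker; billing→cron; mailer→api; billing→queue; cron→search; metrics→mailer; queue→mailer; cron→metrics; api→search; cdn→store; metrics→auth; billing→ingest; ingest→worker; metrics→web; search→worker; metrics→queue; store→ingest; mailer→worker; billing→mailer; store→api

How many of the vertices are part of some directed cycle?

A vertex is on a directed cycle iff it belongs to a strongly connected component of size ≥ 2 (or has a self-loop).
The vertices on cycles are {cdn, web, cron, queue, store, ingest, mailer, billing, metrics} — 9 in total.

9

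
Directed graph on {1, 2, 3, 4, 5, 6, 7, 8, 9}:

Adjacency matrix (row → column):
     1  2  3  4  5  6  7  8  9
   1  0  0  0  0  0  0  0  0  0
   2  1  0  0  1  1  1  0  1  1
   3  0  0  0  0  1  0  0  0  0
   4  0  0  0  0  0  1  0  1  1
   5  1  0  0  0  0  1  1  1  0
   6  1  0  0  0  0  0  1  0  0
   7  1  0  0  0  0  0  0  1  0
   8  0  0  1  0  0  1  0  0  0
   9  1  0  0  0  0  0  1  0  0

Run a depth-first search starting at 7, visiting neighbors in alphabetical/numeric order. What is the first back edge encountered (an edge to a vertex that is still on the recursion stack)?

DFS from 7 (visiting neighbors in alphabetical/numeric order); mark gray on enter, black on exit:
7 gray
  1 gray
  1 black
  8 gray
    3 gray
      5 gray
        5→1: 1 black — skip
        6 gray
          6→1: 1 black — skip
          6→7: 7 is gray → back edge
First back edge: 6 → 7.

6→7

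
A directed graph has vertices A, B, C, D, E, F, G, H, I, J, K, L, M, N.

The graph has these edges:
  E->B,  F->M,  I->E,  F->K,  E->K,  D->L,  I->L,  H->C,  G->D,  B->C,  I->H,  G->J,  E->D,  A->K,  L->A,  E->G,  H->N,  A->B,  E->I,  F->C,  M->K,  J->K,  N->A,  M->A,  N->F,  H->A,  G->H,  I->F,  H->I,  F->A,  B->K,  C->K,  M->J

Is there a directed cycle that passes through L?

L lies on a cycle iff there is a path from L back to itself.
Exploring from L, it never reaches itself; equivalently, its strongly connected component is a singleton.

No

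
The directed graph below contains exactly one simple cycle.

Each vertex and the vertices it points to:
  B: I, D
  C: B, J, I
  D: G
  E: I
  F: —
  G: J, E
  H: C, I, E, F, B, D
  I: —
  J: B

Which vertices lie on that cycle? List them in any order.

DFS with gray/black marking from D:
D gray
  G gray
    J gray
      B gray
        I gray
        I black
        B→D: D is gray → back edge
Back edge closes the cycle D → G → J → B → D; its vertices are {B, D, G, J}.

B, D, G, J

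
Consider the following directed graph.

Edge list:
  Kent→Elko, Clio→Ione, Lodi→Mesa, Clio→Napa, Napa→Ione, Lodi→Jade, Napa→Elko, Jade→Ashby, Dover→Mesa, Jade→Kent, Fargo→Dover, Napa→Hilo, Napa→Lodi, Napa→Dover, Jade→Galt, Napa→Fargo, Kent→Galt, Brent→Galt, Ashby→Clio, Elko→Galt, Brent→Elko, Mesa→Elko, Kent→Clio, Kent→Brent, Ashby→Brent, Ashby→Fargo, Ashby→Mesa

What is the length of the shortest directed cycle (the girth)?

5

For each vertex v, BFS finds the shortest path from v back to v.
The shortest such closed walk is Clio → Napa → Lodi → Jade → Kent → Clio, length 5.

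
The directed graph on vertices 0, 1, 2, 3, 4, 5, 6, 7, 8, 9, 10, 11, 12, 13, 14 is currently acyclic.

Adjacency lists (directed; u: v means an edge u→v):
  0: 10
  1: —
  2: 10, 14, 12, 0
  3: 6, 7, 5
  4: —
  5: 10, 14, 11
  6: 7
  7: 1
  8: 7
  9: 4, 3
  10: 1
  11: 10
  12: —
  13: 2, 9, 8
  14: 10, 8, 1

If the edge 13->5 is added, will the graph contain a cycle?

No

Adding 13→5 creates a cycle iff 5 can already reach 13.
Explore from 5: no path reaches 13. The graph stays acyclic.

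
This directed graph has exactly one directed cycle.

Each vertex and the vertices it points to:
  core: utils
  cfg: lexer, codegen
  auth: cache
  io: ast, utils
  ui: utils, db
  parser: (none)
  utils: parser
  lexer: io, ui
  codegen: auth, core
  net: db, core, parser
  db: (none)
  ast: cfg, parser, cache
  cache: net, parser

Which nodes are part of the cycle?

io, ast, cfg, lexer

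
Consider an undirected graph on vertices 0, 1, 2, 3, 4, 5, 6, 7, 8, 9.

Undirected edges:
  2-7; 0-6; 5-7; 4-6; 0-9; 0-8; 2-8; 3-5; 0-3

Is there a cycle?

Yes

DFS, tracking each vertex's parent; an edge to a visited non-parent vertex closes a cycle.
Start from 4:
visit 4 (parent –)
  visit 6 (parent 4)
    6–4: parent, skip
    visit 0 (parent 6)
      visit 9 (parent 0)
        9–0: parent, skip
      0–6: parent, skip
      visit 3 (parent 0)
        3–0: parent, skip
        visit 5 (parent 3)
          visit 7 (parent 5)
            7–5: parent, skip
            visit 2 (parent 7)
              2–7: parent, skip
              visit 8 (parent 2)
                8–2: parent, skip
                8–0: 0 visited and ≠ parent → cycle
Cycle: 0 – 3 – 5 – 7 – 2 – 8 – 0.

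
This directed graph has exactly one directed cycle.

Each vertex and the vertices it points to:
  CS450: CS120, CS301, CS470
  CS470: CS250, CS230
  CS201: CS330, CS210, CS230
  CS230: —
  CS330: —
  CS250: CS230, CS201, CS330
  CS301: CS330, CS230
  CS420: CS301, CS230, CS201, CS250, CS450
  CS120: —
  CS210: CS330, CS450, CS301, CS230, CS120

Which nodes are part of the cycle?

DFS with gray/black marking from CS250:
CS250 gray
  CS230 gray
  CS230 black
  CS201 gray
    CS330 gray
    CS330 black
    CS210 gray
      CS210→CS330: CS330 black — skip
      CS450 gray
        CS120 gray
        CS120 black
        CS301 gray
          CS301→CS330: CS330 black — skip
          CS301→CS230: CS230 black — skip
        CS301 black
        CS470 gray
          CS470→CS250: CS250 is gray → back edge
Back edge closes the cycle CS250 → CS201 → CS210 → CS450 → CS470 → CS250; its vertices are {CS201, CS210, CS250, CS450, CS470}.

CS201, CS210, CS250, CS450, CS470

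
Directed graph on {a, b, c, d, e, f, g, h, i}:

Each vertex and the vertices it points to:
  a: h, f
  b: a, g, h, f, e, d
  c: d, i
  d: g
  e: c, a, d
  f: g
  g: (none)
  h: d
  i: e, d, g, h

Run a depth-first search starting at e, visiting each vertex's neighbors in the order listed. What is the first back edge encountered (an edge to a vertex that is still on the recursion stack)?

i->e

DFS from e (visiting each vertex's neighbors in the order listed); mark gray on enter, black on exit:
e gray
  c gray
    d gray
      g gray
      g black
    d black
    i gray
      i→e: e is gray → back edge
First back edge: i → e.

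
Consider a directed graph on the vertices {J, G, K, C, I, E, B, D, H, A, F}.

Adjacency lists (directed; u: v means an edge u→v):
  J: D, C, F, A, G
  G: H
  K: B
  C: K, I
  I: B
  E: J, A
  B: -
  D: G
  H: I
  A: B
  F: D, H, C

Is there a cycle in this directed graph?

DFS with white/gray/black marking, starting from I:
I gray
  B gray
  B black
I black
J gray
  D gray
    G gray
      H gray
        H→I: I black — skip
      H black
    G black
  D black
  C gray
    K gray
      K→B: B black — skip
    K black
    C→I: I black — skip
  C black
  F gray
    F→D: D black — skip
    F→H: H black — skip
    F→C: C black — skip
  F black
  A gray
    A→B: B black — skip
  A black
  J→G: G black — skip
J black
E gray
  E→J: J black — skip
  E→A: A black — skip
E black
Every edge goes to a white or black vertex — no back edge, so the graph is acyclic.

No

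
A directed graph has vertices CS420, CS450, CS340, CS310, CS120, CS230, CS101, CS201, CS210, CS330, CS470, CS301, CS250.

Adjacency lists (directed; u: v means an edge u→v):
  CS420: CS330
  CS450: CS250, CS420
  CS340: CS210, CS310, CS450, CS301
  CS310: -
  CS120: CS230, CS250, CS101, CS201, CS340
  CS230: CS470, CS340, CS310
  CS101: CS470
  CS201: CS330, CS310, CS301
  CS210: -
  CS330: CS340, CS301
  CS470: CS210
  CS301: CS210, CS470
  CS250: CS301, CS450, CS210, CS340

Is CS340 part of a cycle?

Yes

CS340 is on a cycle iff CS340 can reach itself via ≥1 edge.
CS340 → CS450 → CS250 → CS340 — yes.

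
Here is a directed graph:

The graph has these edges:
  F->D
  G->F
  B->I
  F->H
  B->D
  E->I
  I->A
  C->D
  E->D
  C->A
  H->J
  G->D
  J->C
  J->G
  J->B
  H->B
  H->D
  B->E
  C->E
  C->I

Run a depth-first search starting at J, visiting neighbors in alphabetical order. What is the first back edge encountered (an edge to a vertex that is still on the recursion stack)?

DFS from J (visiting neighbors in alphabetical order); mark gray on enter, black on exit:
J gray
  B gray
    D gray
    D black
    E gray
      E→D: D black — skip
      I gray
        A gray
        A black
      I black
    E black
    B→I: I black — skip
  B black
  C gray
    C→A: A black — skip
    C→D: D black — skip
    C→E: E black — skip
    C→I: I black — skip
  C black
  G gray
    G→D: D black — skip
    F gray
      F→D: D black — skip
      H gray
        H→B: B black — skip
        H→D: D black — skip
        H→J: J is gray → back edge
First back edge: H → J.

H->J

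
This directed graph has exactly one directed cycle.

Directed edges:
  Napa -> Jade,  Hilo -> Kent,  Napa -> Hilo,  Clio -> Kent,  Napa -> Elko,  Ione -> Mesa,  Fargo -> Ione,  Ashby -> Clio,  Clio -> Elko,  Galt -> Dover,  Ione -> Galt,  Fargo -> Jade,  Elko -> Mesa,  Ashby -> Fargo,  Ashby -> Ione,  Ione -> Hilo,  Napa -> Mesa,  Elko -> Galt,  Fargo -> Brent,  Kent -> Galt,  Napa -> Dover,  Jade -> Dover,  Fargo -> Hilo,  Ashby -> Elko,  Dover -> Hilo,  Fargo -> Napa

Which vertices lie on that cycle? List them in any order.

Galt, Hilo, Kent, Dover

DFS with gray/black marking from Hilo:
Hilo gray
  Kent gray
    Galt gray
      Dover gray
        Dover→Hilo: Hilo is gray → back edge
Back edge closes the cycle Hilo → Kent → Galt → Dover → Hilo; its vertices are {Galt, Hilo, Kent, Dover}.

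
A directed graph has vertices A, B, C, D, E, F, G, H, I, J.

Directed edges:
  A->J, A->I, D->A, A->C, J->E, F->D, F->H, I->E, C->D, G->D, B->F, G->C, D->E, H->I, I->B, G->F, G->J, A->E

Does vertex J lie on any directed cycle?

No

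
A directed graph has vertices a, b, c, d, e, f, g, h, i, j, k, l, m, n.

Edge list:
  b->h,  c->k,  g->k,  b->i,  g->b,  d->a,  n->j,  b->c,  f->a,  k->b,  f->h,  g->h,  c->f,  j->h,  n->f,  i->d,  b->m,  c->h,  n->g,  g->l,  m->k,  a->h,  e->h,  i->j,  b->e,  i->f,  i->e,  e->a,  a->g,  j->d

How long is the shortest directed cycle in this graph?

3

For each vertex v, BFS finds the shortest path from v back to v.
The shortest such closed walk is b → c → k → b, length 3.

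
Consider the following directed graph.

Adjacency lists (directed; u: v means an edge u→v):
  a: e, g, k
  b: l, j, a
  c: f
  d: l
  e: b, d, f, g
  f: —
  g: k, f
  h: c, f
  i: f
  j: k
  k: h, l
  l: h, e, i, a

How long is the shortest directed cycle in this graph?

3

For each vertex v, BFS finds the shortest path from v back to v.
The shortest such closed walk is b → l → e → b, length 3.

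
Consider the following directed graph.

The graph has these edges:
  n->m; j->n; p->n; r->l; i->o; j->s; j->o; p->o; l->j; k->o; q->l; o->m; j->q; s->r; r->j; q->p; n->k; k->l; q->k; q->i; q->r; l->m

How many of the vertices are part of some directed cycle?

8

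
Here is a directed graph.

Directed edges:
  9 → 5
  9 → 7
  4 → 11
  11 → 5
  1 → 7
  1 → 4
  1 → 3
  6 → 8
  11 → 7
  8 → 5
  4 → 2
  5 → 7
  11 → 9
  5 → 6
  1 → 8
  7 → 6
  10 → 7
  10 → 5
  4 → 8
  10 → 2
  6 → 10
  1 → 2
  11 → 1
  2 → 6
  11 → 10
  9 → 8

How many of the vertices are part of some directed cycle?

9

A vertex is on a directed cycle iff it belongs to a strongly connected component of size ≥ 2 (or has a self-loop).
The vertices on cycles are {1, 2, 4, 5, 6, 7, 8, 10, 11} — 9 in total.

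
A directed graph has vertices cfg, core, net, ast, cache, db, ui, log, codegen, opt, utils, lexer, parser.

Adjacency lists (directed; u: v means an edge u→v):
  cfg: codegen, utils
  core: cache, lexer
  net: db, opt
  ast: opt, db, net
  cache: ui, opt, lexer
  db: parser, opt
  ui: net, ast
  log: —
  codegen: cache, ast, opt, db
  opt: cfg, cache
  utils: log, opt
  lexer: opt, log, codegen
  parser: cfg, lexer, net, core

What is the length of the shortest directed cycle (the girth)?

2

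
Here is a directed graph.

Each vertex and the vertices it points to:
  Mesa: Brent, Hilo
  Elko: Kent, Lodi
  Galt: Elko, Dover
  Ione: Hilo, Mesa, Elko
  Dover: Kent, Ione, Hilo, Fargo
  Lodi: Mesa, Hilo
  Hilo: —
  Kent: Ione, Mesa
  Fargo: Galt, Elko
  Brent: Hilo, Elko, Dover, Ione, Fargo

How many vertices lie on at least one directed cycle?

A vertex is on a directed cycle iff it belongs to a strongly connected component of size ≥ 2 (or has a self-loop).
The vertices on cycles are {Elko, Galt, Ione, Kent, Lodi, Mesa, Brent, Dover, Fargo} — 9 in total.

9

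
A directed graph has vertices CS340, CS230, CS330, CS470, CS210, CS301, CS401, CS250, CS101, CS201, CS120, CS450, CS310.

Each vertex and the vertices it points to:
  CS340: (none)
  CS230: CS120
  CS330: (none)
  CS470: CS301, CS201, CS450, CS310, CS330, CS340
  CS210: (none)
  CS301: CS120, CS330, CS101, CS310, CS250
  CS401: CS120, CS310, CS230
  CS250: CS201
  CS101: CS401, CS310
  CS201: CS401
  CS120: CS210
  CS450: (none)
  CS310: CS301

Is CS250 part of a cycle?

Yes

CS250 is on a cycle iff CS250 can reach itself via ≥1 edge.
CS250 → CS201 → CS401 → CS310 → CS301 → CS250 — yes.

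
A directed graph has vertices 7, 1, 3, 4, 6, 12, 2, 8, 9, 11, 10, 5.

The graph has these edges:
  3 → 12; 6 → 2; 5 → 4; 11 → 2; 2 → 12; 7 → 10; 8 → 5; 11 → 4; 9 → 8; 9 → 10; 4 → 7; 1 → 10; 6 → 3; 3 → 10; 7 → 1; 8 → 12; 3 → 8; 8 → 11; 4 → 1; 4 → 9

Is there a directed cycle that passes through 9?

9 is on a cycle iff 9 can reach itself via ≥1 edge.
9 → 8 → 11 → 4 → 9 — yes.

Yes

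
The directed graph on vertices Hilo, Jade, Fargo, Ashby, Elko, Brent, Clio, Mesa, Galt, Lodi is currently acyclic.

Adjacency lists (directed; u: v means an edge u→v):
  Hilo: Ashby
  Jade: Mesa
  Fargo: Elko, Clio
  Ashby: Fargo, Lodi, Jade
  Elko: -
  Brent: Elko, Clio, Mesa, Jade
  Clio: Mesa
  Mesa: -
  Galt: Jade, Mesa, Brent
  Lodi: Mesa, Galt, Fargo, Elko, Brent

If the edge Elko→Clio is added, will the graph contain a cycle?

Adding Elko→Clio creates a cycle iff Clio can already reach Elko.
Explore from Clio: no path reaches Elko. The graph stays acyclic.

No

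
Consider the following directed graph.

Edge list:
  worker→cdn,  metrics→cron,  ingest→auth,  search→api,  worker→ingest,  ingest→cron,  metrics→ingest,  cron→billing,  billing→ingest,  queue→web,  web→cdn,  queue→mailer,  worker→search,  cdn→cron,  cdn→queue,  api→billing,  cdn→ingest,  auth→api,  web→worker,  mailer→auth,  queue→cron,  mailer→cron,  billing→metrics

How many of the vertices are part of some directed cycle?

A vertex is on a directed cycle iff it belongs to a strongly connected component of size ≥ 2 (or has a self-loop).
The vertices on cycles are {api, cdn, web, auth, cron, queue, ingest, worker, billing, metrics} — 10 in total.

10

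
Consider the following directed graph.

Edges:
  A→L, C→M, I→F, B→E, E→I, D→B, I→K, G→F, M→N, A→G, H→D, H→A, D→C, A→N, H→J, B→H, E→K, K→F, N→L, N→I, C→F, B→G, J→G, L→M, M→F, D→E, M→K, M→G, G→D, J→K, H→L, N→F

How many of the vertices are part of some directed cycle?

A vertex is on a directed cycle iff it belongs to a strongly connected component of size ≥ 2 (or has a self-loop).
The vertices on cycles are {A, B, C, D, G, H, J, L, M, N} — 10 in total.

10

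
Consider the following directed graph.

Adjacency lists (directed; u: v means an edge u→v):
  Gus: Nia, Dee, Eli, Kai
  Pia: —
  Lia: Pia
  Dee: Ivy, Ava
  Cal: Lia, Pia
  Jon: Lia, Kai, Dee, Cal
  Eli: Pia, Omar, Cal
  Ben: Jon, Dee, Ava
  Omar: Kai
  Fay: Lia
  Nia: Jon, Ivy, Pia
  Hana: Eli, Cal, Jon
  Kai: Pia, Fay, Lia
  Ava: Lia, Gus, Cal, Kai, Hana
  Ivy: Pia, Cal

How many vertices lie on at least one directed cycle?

6

A vertex is on a directed cycle iff it belongs to a strongly connected component of size ≥ 2 (or has a self-loop).
The vertices on cycles are {Ava, Dee, Gus, Jon, Nia, Hana} — 6 in total.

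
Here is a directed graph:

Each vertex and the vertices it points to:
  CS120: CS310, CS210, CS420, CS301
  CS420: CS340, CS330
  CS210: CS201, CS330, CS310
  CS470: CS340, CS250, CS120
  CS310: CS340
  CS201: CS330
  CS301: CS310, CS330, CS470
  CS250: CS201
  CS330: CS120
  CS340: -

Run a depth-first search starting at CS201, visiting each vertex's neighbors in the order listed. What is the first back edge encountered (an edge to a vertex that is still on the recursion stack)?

CS210→CS201

DFS from CS201 (visiting each vertex's neighbors in the order listed); mark gray on enter, black on exit:
CS201 gray
  CS330 gray
    CS120 gray
      CS310 gray
        CS340 gray
        CS340 black
      CS310 black
      CS210 gray
        CS210→CS201: CS201 is gray → back edge
First back edge: CS210 → CS201.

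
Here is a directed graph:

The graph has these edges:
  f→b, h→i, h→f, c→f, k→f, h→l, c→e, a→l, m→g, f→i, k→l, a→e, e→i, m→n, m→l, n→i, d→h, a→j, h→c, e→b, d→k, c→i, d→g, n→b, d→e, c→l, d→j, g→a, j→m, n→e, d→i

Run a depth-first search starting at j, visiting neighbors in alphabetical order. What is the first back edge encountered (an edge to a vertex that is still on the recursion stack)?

a→j

DFS from j (visiting neighbors in alphabetical order); mark gray on enter, black on exit:
j gray
  m gray
    g gray
      a gray
        e gray
          b gray
          b black
          i gray
          i black
        e black
        a→j: j is gray → back edge
First back edge: a → j.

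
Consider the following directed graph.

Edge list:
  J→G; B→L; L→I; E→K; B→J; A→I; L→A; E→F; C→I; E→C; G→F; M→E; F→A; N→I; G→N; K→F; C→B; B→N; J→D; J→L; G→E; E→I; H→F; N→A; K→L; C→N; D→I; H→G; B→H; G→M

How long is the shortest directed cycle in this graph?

For each vertex v, BFS finds the shortest path from v back to v.
The shortest such closed walk is G → E → C → B → J → G, length 5.

5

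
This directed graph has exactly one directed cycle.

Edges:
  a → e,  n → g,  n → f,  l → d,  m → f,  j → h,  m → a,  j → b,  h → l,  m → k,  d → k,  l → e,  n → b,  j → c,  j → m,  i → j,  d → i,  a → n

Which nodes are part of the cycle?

d, h, i, j, l

DFS with gray/black marking from j:
j gray
  b gray
  b black
  h gray
    l gray
      d gray
        i gray
          i→j: j is gray → back edge
Back edge closes the cycle j → h → l → d → i → j; its vertices are {d, h, i, j, l}.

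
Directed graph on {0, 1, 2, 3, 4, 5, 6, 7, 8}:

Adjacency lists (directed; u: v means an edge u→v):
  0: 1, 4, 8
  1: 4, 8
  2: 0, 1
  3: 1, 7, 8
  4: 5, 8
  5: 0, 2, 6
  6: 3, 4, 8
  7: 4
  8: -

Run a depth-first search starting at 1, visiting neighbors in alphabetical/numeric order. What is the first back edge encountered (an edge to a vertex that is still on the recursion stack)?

DFS from 1 (visiting neighbors in alphabetical/numeric order); mark gray on enter, black on exit:
1 gray
  4 gray
    5 gray
      0 gray
        0→1: 1 is gray → back edge
First back edge: 0 → 1.

0→1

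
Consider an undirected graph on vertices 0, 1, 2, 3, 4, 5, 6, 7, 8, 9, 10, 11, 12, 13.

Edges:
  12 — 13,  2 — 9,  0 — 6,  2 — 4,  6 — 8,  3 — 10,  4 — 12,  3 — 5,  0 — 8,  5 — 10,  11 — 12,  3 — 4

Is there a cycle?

DFS, tracking each vertex's parent; an edge to a visited non-parent vertex closes a cycle.
Start from 2:
visit 2 (parent –)
  visit 4 (parent 2)
    visit 3 (parent 4)
      3–4: parent, skip
      visit 10 (parent 3)
        visit 5 (parent 10)
          5–3: 3 visited and ≠ parent → cycle
Cycle: 3 – 10 – 5 – 3.

Yes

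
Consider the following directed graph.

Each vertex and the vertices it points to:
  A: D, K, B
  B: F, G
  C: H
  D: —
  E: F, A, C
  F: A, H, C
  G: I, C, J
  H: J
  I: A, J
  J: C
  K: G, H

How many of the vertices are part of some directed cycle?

9

A vertex is on a directed cycle iff it belongs to a strongly connected component of size ≥ 2 (or has a self-loop).
The vertices on cycles are {A, B, C, F, G, H, I, J, K} — 9 in total.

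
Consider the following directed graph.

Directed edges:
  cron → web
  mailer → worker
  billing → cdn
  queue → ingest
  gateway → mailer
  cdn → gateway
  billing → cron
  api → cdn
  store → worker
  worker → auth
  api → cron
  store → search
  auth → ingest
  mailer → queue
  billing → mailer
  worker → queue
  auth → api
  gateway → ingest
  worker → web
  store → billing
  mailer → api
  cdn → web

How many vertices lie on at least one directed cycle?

A vertex is on a directed cycle iff it belongs to a strongly connected component of size ≥ 2 (or has a self-loop).
The vertices on cycles are {api, cdn, auth, mailer, worker, gateway} — 6 in total.

6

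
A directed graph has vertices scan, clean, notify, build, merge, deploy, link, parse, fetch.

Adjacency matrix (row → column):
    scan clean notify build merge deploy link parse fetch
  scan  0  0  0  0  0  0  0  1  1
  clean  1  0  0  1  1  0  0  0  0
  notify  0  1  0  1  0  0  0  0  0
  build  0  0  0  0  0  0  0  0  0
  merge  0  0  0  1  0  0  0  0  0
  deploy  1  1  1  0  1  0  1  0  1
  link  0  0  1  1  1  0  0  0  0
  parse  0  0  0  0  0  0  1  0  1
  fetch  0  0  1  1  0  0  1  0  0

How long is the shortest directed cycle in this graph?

4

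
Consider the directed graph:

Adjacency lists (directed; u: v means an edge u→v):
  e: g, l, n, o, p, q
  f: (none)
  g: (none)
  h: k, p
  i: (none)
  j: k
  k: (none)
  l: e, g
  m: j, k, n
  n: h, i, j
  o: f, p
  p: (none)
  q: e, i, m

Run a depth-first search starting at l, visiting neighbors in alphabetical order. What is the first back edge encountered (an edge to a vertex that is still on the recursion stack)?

DFS from l (visiting neighbors in alphabetical order); mark gray on enter, black on exit:
l gray
  e gray
    g gray
    g black
    e→l: l is gray → back edge
First back edge: e → l.

e->l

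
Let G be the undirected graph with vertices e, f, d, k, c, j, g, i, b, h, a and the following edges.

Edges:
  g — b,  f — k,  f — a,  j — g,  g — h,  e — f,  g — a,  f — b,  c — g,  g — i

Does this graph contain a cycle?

Yes

DFS, tracking each vertex's parent; an edge to a visited non-parent vertex closes a cycle.
Start from j:
visit j (parent –)
  visit g (parent j)
    visit i (parent g)
      i–g: parent, skip
    visit c (parent g)
      c–g: parent, skip
    visit h (parent g)
      h–g: parent, skip
    g–j: parent, skip
    visit a (parent g)
      visit f (parent a)
        visit k (parent f)
          k–f: parent, skip
        visit b (parent f)
          b–g: g visited and ≠ parent → cycle
Cycle: g – a – f – b – g.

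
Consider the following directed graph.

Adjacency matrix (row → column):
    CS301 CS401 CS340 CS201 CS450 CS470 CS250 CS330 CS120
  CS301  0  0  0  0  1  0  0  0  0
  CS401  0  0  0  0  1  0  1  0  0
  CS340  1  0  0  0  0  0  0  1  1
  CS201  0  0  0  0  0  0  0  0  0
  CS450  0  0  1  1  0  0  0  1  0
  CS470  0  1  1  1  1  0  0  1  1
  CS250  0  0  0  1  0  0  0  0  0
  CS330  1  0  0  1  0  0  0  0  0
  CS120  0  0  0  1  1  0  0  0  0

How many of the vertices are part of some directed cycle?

5

A vertex is on a directed cycle iff it belongs to a strongly connected component of size ≥ 2 (or has a self-loop).
The vertices on cycles are {CS120, CS301, CS330, CS340, CS450} — 5 in total.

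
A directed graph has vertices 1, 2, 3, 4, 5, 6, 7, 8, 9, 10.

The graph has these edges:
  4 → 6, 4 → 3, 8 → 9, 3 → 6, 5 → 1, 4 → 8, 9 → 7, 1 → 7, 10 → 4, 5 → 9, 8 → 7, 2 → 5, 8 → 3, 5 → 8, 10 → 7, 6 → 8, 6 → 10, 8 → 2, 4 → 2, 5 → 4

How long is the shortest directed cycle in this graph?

3

For each vertex v, BFS finds the shortest path from v back to v.
The shortest such closed walk is 4 → 2 → 5 → 4, length 3.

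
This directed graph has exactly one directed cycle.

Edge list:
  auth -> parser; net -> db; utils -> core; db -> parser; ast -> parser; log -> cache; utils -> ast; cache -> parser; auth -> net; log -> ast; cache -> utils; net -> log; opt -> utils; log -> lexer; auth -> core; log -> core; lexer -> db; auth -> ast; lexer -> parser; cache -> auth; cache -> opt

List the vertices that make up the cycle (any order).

log, net, auth, cache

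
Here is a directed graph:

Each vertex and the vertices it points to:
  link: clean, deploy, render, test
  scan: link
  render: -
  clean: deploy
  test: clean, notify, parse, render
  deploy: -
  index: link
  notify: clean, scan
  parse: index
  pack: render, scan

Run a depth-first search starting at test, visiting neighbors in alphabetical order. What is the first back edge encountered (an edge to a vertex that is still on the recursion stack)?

DFS from test (visiting neighbors in alphabetical order); mark gray on enter, black on exit:
test gray
  clean gray
    deploy gray
    deploy black
  clean black
  notify gray
    notify→clean: clean black — skip
    scan gray
      link gray
        link→clean: clean black — skip
        link→deploy: deploy black — skip
        render gray
        render black
        link→test: test is gray → back edge
First back edge: link → test.

link->test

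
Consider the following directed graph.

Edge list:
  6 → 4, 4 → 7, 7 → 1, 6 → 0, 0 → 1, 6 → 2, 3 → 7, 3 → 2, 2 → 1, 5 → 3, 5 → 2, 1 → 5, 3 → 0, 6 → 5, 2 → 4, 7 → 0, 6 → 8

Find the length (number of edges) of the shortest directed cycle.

3

For each vertex v, BFS finds the shortest path from v back to v.
The shortest such closed walk is 5 → 2 → 1 → 5, length 3.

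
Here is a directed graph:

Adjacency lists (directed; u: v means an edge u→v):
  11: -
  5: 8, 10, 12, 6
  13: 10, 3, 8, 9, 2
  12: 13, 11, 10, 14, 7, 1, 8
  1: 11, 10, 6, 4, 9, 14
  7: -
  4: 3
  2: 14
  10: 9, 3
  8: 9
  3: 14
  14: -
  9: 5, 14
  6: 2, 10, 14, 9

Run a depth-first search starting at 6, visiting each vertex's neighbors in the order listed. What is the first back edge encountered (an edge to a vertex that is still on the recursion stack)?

8->9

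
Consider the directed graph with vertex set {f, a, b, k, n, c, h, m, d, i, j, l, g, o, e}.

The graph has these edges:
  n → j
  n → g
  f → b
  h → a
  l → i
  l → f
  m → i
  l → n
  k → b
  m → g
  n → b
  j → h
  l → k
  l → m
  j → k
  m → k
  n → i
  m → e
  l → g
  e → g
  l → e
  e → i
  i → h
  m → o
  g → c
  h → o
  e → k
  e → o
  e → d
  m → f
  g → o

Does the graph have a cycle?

No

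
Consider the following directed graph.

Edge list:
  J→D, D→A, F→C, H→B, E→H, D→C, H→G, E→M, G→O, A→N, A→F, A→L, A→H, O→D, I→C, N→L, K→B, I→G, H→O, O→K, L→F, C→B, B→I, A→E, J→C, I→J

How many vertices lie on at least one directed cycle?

14

A vertex is on a directed cycle iff it belongs to a strongly connected component of size ≥ 2 (or has a self-loop).
The vertices on cycles are {A, B, C, D, E, F, G, H, I, J, K, L, N, O} — 14 in total.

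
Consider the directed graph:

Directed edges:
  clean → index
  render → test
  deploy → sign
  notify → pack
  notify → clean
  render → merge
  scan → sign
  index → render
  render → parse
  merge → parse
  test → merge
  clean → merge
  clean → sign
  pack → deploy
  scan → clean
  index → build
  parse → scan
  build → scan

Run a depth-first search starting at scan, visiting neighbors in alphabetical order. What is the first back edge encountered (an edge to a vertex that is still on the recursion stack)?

build→scan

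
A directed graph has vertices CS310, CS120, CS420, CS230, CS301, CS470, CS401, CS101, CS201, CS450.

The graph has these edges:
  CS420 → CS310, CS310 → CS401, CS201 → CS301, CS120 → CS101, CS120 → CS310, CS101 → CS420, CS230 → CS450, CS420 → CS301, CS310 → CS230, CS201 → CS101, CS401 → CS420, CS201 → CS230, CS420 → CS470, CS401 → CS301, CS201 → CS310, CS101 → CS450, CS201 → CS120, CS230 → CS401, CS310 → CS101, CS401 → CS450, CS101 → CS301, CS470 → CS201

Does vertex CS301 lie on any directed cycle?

No

CS301 lies on a cycle iff there is a path from CS301 back to itself.
Exploring from CS301, it never reaches itself; equivalently, its strongly connected component is a singleton.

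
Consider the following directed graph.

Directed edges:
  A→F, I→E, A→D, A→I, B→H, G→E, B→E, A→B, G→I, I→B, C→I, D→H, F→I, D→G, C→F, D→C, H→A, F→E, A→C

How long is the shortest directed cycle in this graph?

For each vertex v, BFS finds the shortest path from v back to v.
The shortest such closed walk is A → D → H → A, length 3.

3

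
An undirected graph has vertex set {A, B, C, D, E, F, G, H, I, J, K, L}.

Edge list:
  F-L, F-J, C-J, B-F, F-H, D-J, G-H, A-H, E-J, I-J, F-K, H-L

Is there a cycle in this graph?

Yes

DFS, tracking each vertex's parent; an edge to a visited non-parent vertex closes a cycle.
Start from J:
visit J (parent –)
  visit D (parent J)
    D–J: parent, skip
  visit F (parent J)
    visit H (parent F)
      visit G (parent H)
        G–H: parent, skip
      visit L (parent H)
        L–H: parent, skip
        L–F: F visited and ≠ parent → cycle
Cycle: F – H – L – F.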